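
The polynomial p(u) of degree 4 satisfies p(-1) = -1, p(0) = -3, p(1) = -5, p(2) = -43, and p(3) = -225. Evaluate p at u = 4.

Write p(u) = au^4 + bu^3 + cu^2 + du + e. Substituting each data point gives a linear system:
  a - b + c - d + e = -1
  e = -3
  a + b + c + d + e = -5
  16a + 8b + 4c + 2d + e = -43
  81a + 27b + 9c + 3d + e = -225
Solving the system yields a = -3, b = 0, c = 3, d = -2, e = -3.
So p(u) = -3u^4 + 3u^2 - 2u - 3.
Then p(4) = -731.

-731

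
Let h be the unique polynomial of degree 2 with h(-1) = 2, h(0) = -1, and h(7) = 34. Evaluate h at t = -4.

23

Using the Lagrange interpolation formula with nodes -1, 0, 7:
  L_0(t) = t(t - 7) / 8
  L_1(t) = (t + 1)(t - 7) / -7
  L_2(t) = (t + 1)t / 56
Then h(t) = 2·L_0(t) - 1·L_1(t) + 34·L_2(t).
Expanding and collecting terms gives h(t) = t² - 2t - 1.
Evaluating at t = -4: h(-4) = 23.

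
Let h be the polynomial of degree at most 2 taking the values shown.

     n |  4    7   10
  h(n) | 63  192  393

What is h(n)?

Using the Lagrange interpolation formula with nodes 4, 7, 10:
  L_0(n) = (n - 7)(n - 10) / 18
  L_1(n) = (n - 4)(n - 10) / -9
  L_2(n) = (n - 4)(n - 7) / 18
Then h(n) = 63·L_0(n) + 192·L_1(n) + 393·L_2(n).
Expanding and collecting terms gives h(n) = 4n² - n + 3.
Check: h(7) = 192. ✓

h(n) = 4n^2 - n + 3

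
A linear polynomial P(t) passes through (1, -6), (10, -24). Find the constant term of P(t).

Write P(t) = at + b. Substituting each data point gives a linear system:
  a + b = -6
  10a + b = -24
Solving the system yields a = -2, b = -4.
So P(t) = -2t - 4.
The constant term is -4.

-4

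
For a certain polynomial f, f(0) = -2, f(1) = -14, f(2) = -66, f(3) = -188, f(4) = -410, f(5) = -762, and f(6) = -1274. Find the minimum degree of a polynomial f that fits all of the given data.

Forward differences of the values at x = 0, 1, 2, 3, 4, 5, 6:
  f  : -2  -14  -66  -188  -410  -762  -1274
  Δ  : -12  -52  -122  -222  -352  -512
  Δ^2: -40  -70  -100  -130  -160
  Δ^3: -30  -30  -30  -30
  Δ^4: 0  0  0
  Δ^5: 0  0
  Δ^6: 0
The third differences are constant (-30) and nonzero, while all higher differences vanish, so the minimal degree is 3.

3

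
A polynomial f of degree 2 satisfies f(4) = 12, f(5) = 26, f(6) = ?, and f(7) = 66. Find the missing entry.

44

The 3 known points determine the degree-2 polynomial uniquely.
Write f(t) = at^2 + bt + c. Substituting each data point gives a linear system:
  16a + 4b + c = 12
  25a + 5b + c = 26
  49a + 7b + c = 66
Solving the system yields a = 2, b = -4, c = -4.
So f(t) = 2t² - 4t - 4.
Then f(6) = 44.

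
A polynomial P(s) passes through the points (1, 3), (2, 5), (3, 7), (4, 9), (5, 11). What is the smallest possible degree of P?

1

Forward differences of the values at s = 1, 2, 3, 4, 5:
  P  : 3  5  7  9  11
  Δ  : 2  2  2  2
  Δ^2: 0  0  0
  Δ^3: 0  0
  Δ^4: 0
The first differences are constant (2) and nonzero, while all higher differences vanish, so the minimal degree is 1.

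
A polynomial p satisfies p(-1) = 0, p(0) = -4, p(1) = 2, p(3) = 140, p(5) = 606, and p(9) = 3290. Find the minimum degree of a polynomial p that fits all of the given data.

3

Divided differences on the nodes -1, 0, 1, 3, 5, 9:
  order 0: 0  -4  2  140  606  3290
  order 1: -4  6  69  233  671
  order 2: 5  21  41  73
  order 3: 4  4  4
  order 4: 0  0
  order 5: 0
The order-3 divided differences are all 4 (nonzero) and every higher order vanishes, so the data lies on a polynomial of degree exactly 3.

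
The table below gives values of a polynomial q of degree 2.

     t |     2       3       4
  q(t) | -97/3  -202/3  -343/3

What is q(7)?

Forward differences of the values at t = 2, 3, 4:
  q  : -97/3  -202/3  -343/3
  Δ  : -35  -47
  Δ^2: -12
The second differences are constant, confirming degree 2.
Interpolating (Newton forward form) and evaluating at t = 7 gives q(7) = -982/3.

-982/3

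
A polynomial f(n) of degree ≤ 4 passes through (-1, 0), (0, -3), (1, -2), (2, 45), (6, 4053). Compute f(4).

Using the Lagrange interpolation formula with nodes -1, 0, 1, 2, 6:
  L_0(n) = n(n - 1)(n - 2)(n - 6) / 42
  L_1(n) = (n + 1)(n - 1)(n - 2)(n - 6) / -12
  L_2(n) = (n + 1)n(n - 2)(n - 6) / 10
  L_3(n) = (n + 1)n(n - 1)(n - 6) / -24
  L_4(n) = (n + 1)n(n - 1)(n - 2) / 840
Then f(n) = 0·L_0(n) - 3·L_1(n) - 2·L_2(n) + 45·L_3(n) + 4053·L_4(n).
Expanding and collecting terms gives f(n) = 3n^4 + n^3 - n^2 - 2n - 3.
Evaluating at n = 4: f(4) = 805.

805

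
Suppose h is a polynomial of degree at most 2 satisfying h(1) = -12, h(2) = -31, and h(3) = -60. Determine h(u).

Using the Lagrange interpolation formula with nodes 1, 2, 3:
  L_0(u) = (u - 2)(u - 3) / 2
  L_1(u) = (u - 1)(u - 3) / -1
  L_2(u) = (u - 1)(u - 2) / 2
Then h(u) = -12·L_0(u) - 31·L_1(u) - 60·L_2(u).
Expanding and collecting terms gives h(u) = -5u^2 - 4u - 3.
Check: h(1) = -12. ✓

h(u) = -5u^2 - 4u - 3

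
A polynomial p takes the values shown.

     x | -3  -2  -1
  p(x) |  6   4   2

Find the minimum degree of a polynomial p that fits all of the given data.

1

Forward differences of the values at x = -3, -2, -1:
  p  : 6  4  2
  Δ  : -2  -2
  Δ^2: 0
The first differences are constant (-2) and nonzero, while all higher differences vanish, so the minimal degree is 1.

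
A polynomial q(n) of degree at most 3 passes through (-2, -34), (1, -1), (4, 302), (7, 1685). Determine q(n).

Write q(n) = an^3 + bn^2 + cn + d. Substituting each data point gives a linear system:
  -8a + 4b - 2c + d = -34
  a + b + c + d = -1
  64a + 16b + 4c + d = 302
  343a + 49b + 7c + d = 1685
Solving the system yields a = 5, b = 0, c = -4, d = -2.
So q(n) = 5n³ - 4n - 2.
Check: q(1) = -1. ✓

q(n) = 5n^3 - 4n - 2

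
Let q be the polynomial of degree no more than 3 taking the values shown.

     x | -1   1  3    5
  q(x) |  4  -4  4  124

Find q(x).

q(x) = 2x^3 - 4x^2 - 6x + 4

Write q(x) = ax^3 + bx^2 + cx + d. Substituting each data point gives a linear system:
  -a + b - c + d = 4
  a + b + c + d = -4
  27a + 9b + 3c + d = 4
  125a + 25b + 5c + d = 124
Solving the system yields a = 2, b = -4, c = -6, d = 4.
So q(x) = 2x³ - 4x² - 6x + 4.
Check: q(-1) = 4. ✓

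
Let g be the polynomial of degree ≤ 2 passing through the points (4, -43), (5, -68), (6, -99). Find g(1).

Write g(n) = an^2 + bn + c. Substituting each data point gives a linear system:
  16a + 4b + c = -43
  25a + 5b + c = -68
  36a + 6b + c = -99
Solving the system yields a = -3, b = 2, c = -3.
So g(n) = -3n² + 2n - 3.
Then g(1) = -4.

-4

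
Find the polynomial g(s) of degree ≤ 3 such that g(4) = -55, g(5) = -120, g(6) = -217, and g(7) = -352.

g(s) = -s^3 - s^2 + 5s + 5

Write g(s) = as^3 + bs^2 + cs + d. Substituting each data point gives a linear system:
  64a + 16b + 4c + d = -55
  125a + 25b + 5c + d = -120
  216a + 36b + 6c + d = -217
  343a + 49b + 7c + d = -352
Solving the system yields a = -1, b = -1, c = 5, d = 5.
So g(s) = -s^3 - s^2 + 5s + 5.
Check: g(7) = -352. ✓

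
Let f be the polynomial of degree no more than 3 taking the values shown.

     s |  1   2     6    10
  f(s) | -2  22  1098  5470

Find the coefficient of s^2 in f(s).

Write f(s) = as^3 + bs^2 + cs + d. Substituting each data point gives a linear system:
  a + b + c + d = -2
  8a + 4b + 2c + d = 22
  216a + 36b + 6c + d = 1098
  1000a + 100b + 10c + d = 5470
Solving the system yields a = 6, b = -5, c = -3, d = 0.
So f(s) = 6s³ - 5s² - 3s.
The coefficient of s^2 is -5.

-5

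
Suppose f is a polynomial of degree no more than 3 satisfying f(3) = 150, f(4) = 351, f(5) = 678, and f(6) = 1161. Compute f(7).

Using the Lagrange interpolation formula with nodes 3, 4, 5, 6:
  L_0(u) = (u - 4)(u - 5)(u - 6) / -6
  L_1(u) = (u - 3)(u - 5)(u - 6) / 2
  L_2(u) = (u - 3)(u - 4)(u - 6) / -2
  L_3(u) = (u - 3)(u - 4)(u - 5) / 6
Then f(u) = 150·L_0(u) + 351·L_1(u) + 678·L_2(u) + 1161·L_3(u).
Expanding and collecting terms gives f(u) = 5u^3 + 3u^2 - 5u + 3.
Evaluating at u = 7: f(7) = 1830.

1830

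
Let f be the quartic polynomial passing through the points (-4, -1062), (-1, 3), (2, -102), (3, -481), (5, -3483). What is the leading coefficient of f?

Write f(n) = an^4 + bn^3 + cn^2 + dn + e. Substituting each data point gives a linear system:
  256a - 64b + 16c - 4d + e = -1062
  a - b + c - d + e = 3
  16a + 8b + 4c + 2d + e = -102
  81a + 27b + 9c + 3d + e = -481
  625a + 125b + 25c + 5d + e = -3483
Solving the system yields a = -5, b = -3, c = 1, d = -2, e = 2.
So f(n) = -5n⁴ - 3n³ + n² - 2n + 2.
The leading coefficient is -5.

-5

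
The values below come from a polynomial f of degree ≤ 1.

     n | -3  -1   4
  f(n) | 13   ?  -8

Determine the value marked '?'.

The 2 known points determine the degree-1 polynomial uniquely.
Write f(n) = an + b. Substituting each data point gives a linear system:
  -3a + b = 13
  4a + b = -8
Solving the system yields a = -3, b = 4.
So f(n) = -3n + 4.
Then f(-1) = 7.

7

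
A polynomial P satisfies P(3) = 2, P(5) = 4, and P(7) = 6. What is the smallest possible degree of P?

1

Forward differences of the values at s = 3, 5, 7:
  P  : 2  4  6
  Δ  : 2  2
  Δ^2: 0
The first differences are constant (2) and nonzero, while all higher differences vanish, so the minimal degree is 1.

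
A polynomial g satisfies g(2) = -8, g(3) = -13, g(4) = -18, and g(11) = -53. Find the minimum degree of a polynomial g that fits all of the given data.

1

Divided differences on the nodes 2, 3, 4, 11:
  order 0: -8  -13  -18  -53
  order 1: -5  -5  -5
  order 2: 0  0
  order 3: 0
The order-1 divided differences are all -5 (nonzero) and every higher order vanishes, so the data lies on a polynomial of degree exactly 1.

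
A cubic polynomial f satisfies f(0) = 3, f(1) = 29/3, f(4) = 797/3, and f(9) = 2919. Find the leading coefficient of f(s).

Write f(s) = as^3 + bs^2 + cs + d. Substituting each data point gives a linear system:
  d = 3
  a + b + c + d = 29/3
  64a + 16b + 4c + d = 797/3
  729a + 81b + 9c + d = 2919
Solving the system yields a = 4, b = -1/3, c = 3, d = 3.
So f(s) = 4s³ - (1/3)s² + 3s + 3.
The leading coefficient is 4.

4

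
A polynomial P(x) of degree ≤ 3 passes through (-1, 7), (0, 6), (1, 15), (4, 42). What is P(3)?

39

Write P(x) = ax^3 + bx^2 + cx + d. Substituting each data point gives a linear system:
  -a + b - c + d = 7
  d = 6
  a + b + c + d = 15
  64a + 16b + 4c + d = 42
Solving the system yields a = -1, b = 5, c = 5, d = 6.
So P(x) = -x^3 + 5x^2 + 5x + 6.
Then P(3) = 39.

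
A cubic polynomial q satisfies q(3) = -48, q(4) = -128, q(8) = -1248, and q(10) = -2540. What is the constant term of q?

Write q(x) = ax^3 + bx^2 + cx + d. Substituting each data point gives a linear system:
  27a + 9b + 3c + d = -48
  64a + 16b + 4c + d = -128
  512a + 64b + 8c + d = -1248
  1000a + 100b + 10c + d = -2540
Solving the system yields a = -3, b = 5, c = -4, d = 0.
So q(x) = -3x^3 + 5x^2 - 4x.
The constant term is 0.

0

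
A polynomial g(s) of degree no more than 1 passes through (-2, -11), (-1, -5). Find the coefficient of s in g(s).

6

Write g(s) = as + b. Substituting each data point gives a linear system:
  -2a + b = -11
  -a + b = -5
Solving the system yields a = 6, b = 1.
So g(s) = 6s + 1.
The leading coefficient is 6.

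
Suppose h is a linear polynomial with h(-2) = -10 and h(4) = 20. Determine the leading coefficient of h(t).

5

Write h(t) = at + b. Substituting each data point gives a linear system:
  -2a + b = -10
  4a + b = 20
Solving the system yields a = 5, b = 0.
So h(t) = 5t.
The leading coefficient is 5.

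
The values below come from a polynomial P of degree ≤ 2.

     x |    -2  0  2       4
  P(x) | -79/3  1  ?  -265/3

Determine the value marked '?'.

The 3 known points determine the degree-2 polynomial uniquely.
Write P(x) = ax^2 + bx + c. Substituting each data point gives a linear system:
  4a - 2b + c = -79/3
  c = 1
  16a + 4b + c = -265/3
Solving the system yields a = -6, b = 5/3, c = 1.
So P(x) = -6x^2 + (5/3)x + 1.
Then P(2) = -59/3.

-59/3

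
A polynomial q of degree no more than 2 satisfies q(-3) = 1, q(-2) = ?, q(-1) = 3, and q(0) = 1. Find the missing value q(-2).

3

On equispaced nodes a degree-2 polynomial has vanishing third forward difference, so
  - q(-3) + 3·q(-2) - 3·q(-1) + q(0) = 0.
Substituting the known values and solving for q(-2):
  3·q(-2) = 9
  q(-2) = 3.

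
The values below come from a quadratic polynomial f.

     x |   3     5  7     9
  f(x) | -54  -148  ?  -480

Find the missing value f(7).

-290

The 3 known points determine the degree-2 polynomial uniquely.
Write f(x) = ax^2 + bx + c. Substituting each data point gives a linear system:
  9a + 3b + c = -54
  25a + 5b + c = -148
  81a + 9b + c = -480
Solving the system yields a = -6, b = 1, c = -3.
So f(x) = -6x^2 + x - 3.
Then f(7) = -290.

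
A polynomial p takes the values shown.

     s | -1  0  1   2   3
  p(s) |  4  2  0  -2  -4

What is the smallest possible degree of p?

1

Forward differences of the values at s = -1, 0, 1, 2, 3:
  p  : 4  2  0  -2  -4
  Δ  : -2  -2  -2  -2
  Δ^2: 0  0  0
  Δ^3: 0  0
  Δ^4: 0
The first differences are constant (-2) and nonzero, while all higher differences vanish, so the minimal degree is 1.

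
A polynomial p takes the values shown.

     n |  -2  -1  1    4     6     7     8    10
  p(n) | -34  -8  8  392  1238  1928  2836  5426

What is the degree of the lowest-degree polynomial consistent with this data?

3

Divided differences on the nodes -2, -1, 1, 4, 6, 7, 8, 10:
  order 0: -34  -8  8  392  1238  1928  2836  5426
  order 1: 26  8  128  423  690  908  1295
  order 2: -6  24  59  89  109  129
  order 3: 5  5  5  5  5
  order 4: 0  0  0  0
  order 5: 0  0  0
  order 6: 0  0
  order 7: 0
The order-3 divided differences are all 5 (nonzero) and every higher order vanishes, so the data lies on a polynomial of degree exactly 3.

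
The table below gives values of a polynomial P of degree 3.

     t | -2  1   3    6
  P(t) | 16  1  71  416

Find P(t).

Write P(t) = at^3 + bt^2 + ct + d. Substituting each data point gives a linear system:
  -8a + 4b - 2c + d = 16
  a + b + c + d = 1
  27a + 9b + 3c + d = 71
  216a + 36b + 6c + d = 416
Solving the system yields a = 1, b = 6, c = -2, d = -4.
So P(t) = t³ + 6t² - 2t - 4.
Check: P(3) = 71. ✓

P(t) = t^3 + 6t^2 - 2t - 4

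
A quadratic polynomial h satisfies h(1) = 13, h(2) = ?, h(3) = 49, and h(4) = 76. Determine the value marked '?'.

28

The 3 known points determine the degree-2 polynomial uniquely.
Write h(t) = at^2 + bt + c. Substituting each data point gives a linear system:
  a + b + c = 13
  9a + 3b + c = 49
  16a + 4b + c = 76
Solving the system yields a = 3, b = 6, c = 4.
So h(t) = 3t^2 + 6t + 4.
Then h(2) = 28.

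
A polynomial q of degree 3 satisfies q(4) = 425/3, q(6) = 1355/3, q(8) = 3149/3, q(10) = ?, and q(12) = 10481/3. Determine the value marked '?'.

On equispaced nodes a degree-3 polynomial has vanishing fourth forward difference, so
  q(4) - 4·q(6) + 6·q(8) - 4·q(10) + q(12) = 0.
Substituting the known values and solving for q(10):
  -4·q(10) = -24380/3
  q(10) = 6095/3.

6095/3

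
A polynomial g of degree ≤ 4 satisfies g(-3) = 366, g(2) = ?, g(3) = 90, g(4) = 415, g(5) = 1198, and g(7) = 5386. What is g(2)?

1

The 5 known points determine the degree-4 polynomial uniquely.
Write g(s) = as^4 + bs^3 + cs^2 + ds + e. Substituting each data point gives a linear system:
  81a - 27b + 9c - 3d + e = 366
  81a + 27b + 9c + 3d + e = 90
  256a + 64b + 16c + 4d + e = 415
  625a + 125b + 25c + 5d + e = 1198
  2401a + 343b + 49c + 7d + e = 5386
Solving the system yields a = 3, b = -5, c = -2, d = -1, e = 3.
So g(s) = 3s⁴ - 5s³ - 2s² - s + 3.
Then g(2) = 1.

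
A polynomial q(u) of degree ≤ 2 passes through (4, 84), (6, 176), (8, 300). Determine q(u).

Write q(u) = au^2 + bu + c. Substituting each data point gives a linear system:
  16a + 4b + c = 84
  36a + 6b + c = 176
  64a + 8b + c = 300
Solving the system yields a = 4, b = 6, c = -4.
So q(u) = 4u^2 + 6u - 4.
Check: q(4) = 84. ✓

q(u) = 4u^2 + 6u - 4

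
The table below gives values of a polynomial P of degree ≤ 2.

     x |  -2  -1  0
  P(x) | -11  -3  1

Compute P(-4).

-39

Write P(x) = ax^2 + bx + c. Substituting each data point gives a linear system:
  4a - 2b + c = -11
  a - b + c = -3
  c = 1
Solving the system yields a = -2, b = 2, c = 1.
So P(x) = -2x^2 + 2x + 1.
Then P(-4) = -39.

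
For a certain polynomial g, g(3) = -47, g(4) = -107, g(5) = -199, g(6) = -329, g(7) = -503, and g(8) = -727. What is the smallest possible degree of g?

Forward differences of the values at u = 3, 4, 5, 6, 7, 8:
  g  : -47  -107  -199  -329  -503  -727
  Δ  : -60  -92  -130  -174  -224
  Δ^2: -32  -38  -44  -50
  Δ^3: -6  -6  -6
  Δ^4: 0  0
  Δ^5: 0
The third differences are constant (-6) and nonzero, while all higher differences vanish, so the minimal degree is 3.

3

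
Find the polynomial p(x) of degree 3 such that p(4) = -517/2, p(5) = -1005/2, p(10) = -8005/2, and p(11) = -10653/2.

Using the Lagrange interpolation formula with nodes 4, 5, 10, 11:
  L_0(x) = (x - 5)(x - 10)(x - 11) / -42
  L_1(x) = (x - 4)(x - 10)(x - 11) / 30
  L_2(x) = (x - 4)(x - 5)(x - 11) / -30
  L_3(x) = (x - 4)(x - 5)(x - 10) / 42
Then p(x) = -517/2·L_0(x) - 1005/2·L_1(x) - 8005/2·L_2(x) - 10653/2·L_3(x).
Expanding and collecting terms gives p(x) = -4x^3 - 5/2.
Check: p(11) = -10653/2. ✓

p(x) = -4x^3 - 5/2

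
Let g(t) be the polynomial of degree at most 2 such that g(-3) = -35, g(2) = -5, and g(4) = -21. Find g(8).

Using the Lagrange interpolation formula with nodes -3, 2, 4:
  L_0(t) = (t - 2)(t - 4) / 35
  L_1(t) = (t + 3)(t - 4) / -10
  L_2(t) = (t + 3)(t - 2) / 14
Then g(t) = -35·L_0(t) - 5·L_1(t) - 21·L_2(t).
Expanding and collecting terms gives g(t) = -2t^2 + 4t - 5.
Evaluating at t = 8: g(8) = -101.

-101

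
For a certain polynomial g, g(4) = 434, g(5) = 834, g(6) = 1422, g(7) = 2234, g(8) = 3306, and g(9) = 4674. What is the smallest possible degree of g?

Forward differences of the values at x = 4, 5, 6, 7, 8, 9:
  g  : 434  834  1422  2234  3306  4674
  Δ  : 400  588  812  1072  1368
  Δ^2: 188  224  260  296
  Δ^3: 36  36  36
  Δ^4: 0  0
  Δ^5: 0
The third differences are constant (36) and nonzero, while all higher differences vanish, so the minimal degree is 3.

3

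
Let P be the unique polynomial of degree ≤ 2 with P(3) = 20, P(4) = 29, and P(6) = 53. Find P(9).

Write P(s) = as^2 + bs + c. Substituting each data point gives a linear system:
  9a + 3b + c = 20
  16a + 4b + c = 29
  36a + 6b + c = 53
Solving the system yields a = 1, b = 2, c = 5.
So P(s) = s² + 2s + 5.
Then P(9) = 104.

104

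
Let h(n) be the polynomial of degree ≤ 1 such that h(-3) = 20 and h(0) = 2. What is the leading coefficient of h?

-6

Write h(n) = an + b. Substituting each data point gives a linear system:
  -3a + b = 20
  b = 2
Solving the system yields a = -6, b = 2.
So h(n) = -6n + 2.
The leading coefficient is -6.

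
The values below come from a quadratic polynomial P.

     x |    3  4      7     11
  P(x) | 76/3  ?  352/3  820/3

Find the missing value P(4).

The 3 known points determine the degree-2 polynomial uniquely.
Write P(x) = ax^2 + bx + c. Substituting each data point gives a linear system:
  9a + 3b + c = 76/3
  49a + 7b + c = 352/3
  121a + 11b + c = 820/3
Solving the system yields a = 2, b = 3, c = -5/3.
So P(x) = 2x² + 3x - 5/3.
Then P(4) = 127/3.

127/3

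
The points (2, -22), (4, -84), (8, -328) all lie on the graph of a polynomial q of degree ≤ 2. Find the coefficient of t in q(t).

Write q(t) = at^2 + bt + c. Substituting each data point gives a linear system:
  4a + 2b + c = -22
  16a + 4b + c = -84
  64a + 8b + c = -328
Solving the system yields a = -5, b = -1, c = 0.
So q(t) = -5t^2 - t.
The coefficient of t is -1.

-1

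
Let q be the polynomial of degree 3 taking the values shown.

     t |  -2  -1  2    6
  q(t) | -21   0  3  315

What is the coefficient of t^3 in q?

Write q(t) = at^3 + bt^2 + ct + d. Substituting each data point gives a linear system:
  -8a + 4b - 2c + d = -21
  -a + b - c + d = 0
  8a + 4b + 2c + d = 3
  216a + 36b + 6c + d = 315
Solving the system yields a = 2, b = -3, c = -2, d = 3.
So q(t) = 2t^3 - 3t^2 - 2t + 3.
The leading coefficient is 2.

2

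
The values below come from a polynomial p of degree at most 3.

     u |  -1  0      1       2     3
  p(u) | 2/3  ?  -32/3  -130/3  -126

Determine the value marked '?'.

-4

On equispaced nodes a degree-3 polynomial has vanishing fourth forward difference, so
  p(-1) - 4·p(0) + 6·p(1) - 4·p(2) + p(3) = 0.
Substituting the known values and solving for p(0):
  -4·p(0) = 16
  p(0) = -4.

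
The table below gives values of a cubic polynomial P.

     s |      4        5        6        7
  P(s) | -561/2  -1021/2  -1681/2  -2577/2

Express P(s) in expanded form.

Write P(s) = as^3 + bs^2 + cs + d. Substituting each data point gives a linear system:
  64a + 16b + 4c + d = -561/2
  125a + 25b + 5c + d = -1021/2
  216a + 36b + 6c + d = -1681/2
  343a + 49b + 7c + d = -2577/2
Solving the system yields a = -3, b = -5, c = -2, d = -1/2.
So P(s) = -3s³ - 5s² - 2s - 1/2.
Check: P(4) = -561/2. ✓

P(s) = -3s^3 - 5s^2 - 2s - 1/2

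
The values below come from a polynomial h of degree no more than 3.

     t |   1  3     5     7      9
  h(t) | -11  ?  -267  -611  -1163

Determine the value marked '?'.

-83

The 4 known points determine the degree-3 polynomial uniquely.
Write h(t) = at^3 + bt^2 + ct + d. Substituting each data point gives a linear system:
  a + b + c + d = -11
  125a + 25b + 5c + d = -267
  343a + 49b + 7c + d = -611
  729a + 81b + 9c + d = -1163
Solving the system yields a = -1, b = -5, c = -3, d = -2.
So h(t) = -t^3 - 5t^2 - 3t - 2.
Then h(3) = -83.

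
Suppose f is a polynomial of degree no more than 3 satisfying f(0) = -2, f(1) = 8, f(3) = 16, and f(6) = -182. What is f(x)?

Write f(x) = ax^3 + bx^2 + cx + d. Substituting each data point gives a linear system:
  d = -2
  a + b + c + d = 8
  27a + 9b + 3c + d = 16
  216a + 36b + 6c + d = -182
Solving the system yields a = -2, b = 6, c = 6, d = -2.
So f(x) = -2x³ + 6x² + 6x - 2.
Check: f(0) = -2. ✓

f(x) = -2x^3 + 6x^2 + 6x - 2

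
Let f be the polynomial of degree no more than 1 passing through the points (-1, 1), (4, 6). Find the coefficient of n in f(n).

Write f(n) = an + b. Substituting each data point gives a linear system:
  -a + b = 1
  4a + b = 6
Solving the system yields a = 1, b = 2.
So f(n) = n + 2.
The leading coefficient is 1.

1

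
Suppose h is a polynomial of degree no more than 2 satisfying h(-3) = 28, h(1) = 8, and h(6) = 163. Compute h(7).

Using the Lagrange interpolation formula with nodes -3, 1, 6:
  L_0(x) = (x - 1)(x - 6) / 36
  L_1(x) = (x + 3)(x - 6) / -20
  L_2(x) = (x + 3)(x - 1) / 45
Then h(x) = 28·L_0(x) + 8·L_1(x) + 163·L_2(x).
Expanding and collecting terms gives h(x) = 4x^2 + 3x + 1.
Evaluating at x = 7: h(7) = 218.

218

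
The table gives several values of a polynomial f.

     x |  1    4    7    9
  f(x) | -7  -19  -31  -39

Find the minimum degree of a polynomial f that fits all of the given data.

Divided differences on the nodes 1, 4, 7, 9:
  order 0: -7  -19  -31  -39
  order 1: -4  -4  -4
  order 2: 0  0
  order 3: 0
The order-1 divided differences are all -4 (nonzero) and every higher order vanishes, so the data lies on a polynomial of degree exactly 1.

1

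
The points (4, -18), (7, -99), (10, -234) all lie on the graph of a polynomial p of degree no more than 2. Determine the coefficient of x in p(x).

6

Write p(x) = ax^2 + bx + c. Substituting each data point gives a linear system:
  16a + 4b + c = -18
  49a + 7b + c = -99
  100a + 10b + c = -234
Solving the system yields a = -3, b = 6, c = 6.
So p(x) = -3x² + 6x + 6.
The coefficient of x is 6.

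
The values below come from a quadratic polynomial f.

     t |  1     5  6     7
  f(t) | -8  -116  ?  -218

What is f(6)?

The 3 known points determine the degree-2 polynomial uniquely.
Write f(t) = at^2 + bt + c. Substituting each data point gives a linear system:
  a + b + c = -8
  25a + 5b + c = -116
  49a + 7b + c = -218
Solving the system yields a = -4, b = -3, c = -1.
So f(t) = -4t^2 - 3t - 1.
Then f(6) = -163.

-163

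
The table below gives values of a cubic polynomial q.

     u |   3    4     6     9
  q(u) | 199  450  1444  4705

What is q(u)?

Write q(u) = au^3 + bu^2 + cu + d. Substituting each data point gives a linear system:
  27a + 9b + 3c + d = 199
  64a + 16b + 4c + d = 450
  216a + 36b + 6c + d = 1444
  729a + 81b + 9c + d = 4705
Solving the system yields a = 6, b = 4, c = 1, d = -2.
So q(u) = 6u^3 + 4u^2 + u - 2.
Check: q(4) = 450. ✓

q(u) = 6u^3 + 4u^2 + u - 2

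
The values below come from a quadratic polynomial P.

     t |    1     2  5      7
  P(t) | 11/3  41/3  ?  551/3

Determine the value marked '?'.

The 3 known points determine the degree-2 polynomial uniquely.
Write P(t) = at^2 + bt + c. Substituting each data point gives a linear system:
  a + b + c = 11/3
  4a + 2b + c = 41/3
  49a + 7b + c = 551/3
Solving the system yields a = 4, b = -2, c = 5/3.
So P(t) = 4t^2 - 2t + 5/3.
Then P(5) = 275/3.

275/3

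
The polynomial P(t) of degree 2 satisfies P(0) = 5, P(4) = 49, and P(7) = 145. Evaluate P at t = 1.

7

Using the Lagrange interpolation formula with nodes 0, 4, 7:
  L_0(t) = (t - 4)(t - 7) / 28
  L_1(t) = t(t - 7) / -12
  L_2(t) = t(t - 4) / 21
Then P(t) = 5·L_0(t) + 49·L_1(t) + 145·L_2(t).
Expanding and collecting terms gives P(t) = 3t^2 - t + 5.
Evaluating at t = 1: P(1) = 7.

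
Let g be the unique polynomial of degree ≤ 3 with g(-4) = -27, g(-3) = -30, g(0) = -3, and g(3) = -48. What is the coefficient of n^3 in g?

Write g(n) = an^3 + bn^2 + cn + d. Substituting each data point gives a linear system:
  -64a + 16b - 4c + d = -27
  -27a + 9b - 3c + d = -30
  d = -3
  27a + 9b + 3c + d = -48
Solving the system yields a = -1, b = -4, c = 6, d = -3.
So g(n) = -n^3 - 4n^2 + 6n - 3.
The leading coefficient is -1.

-1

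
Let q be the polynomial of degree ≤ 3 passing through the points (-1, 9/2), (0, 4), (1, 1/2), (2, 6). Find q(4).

Using the Lagrange interpolation formula with nodes -1, 0, 1, 2:
  L_0(n) = n(n - 1)(n - 2) / -6
  L_1(n) = (n + 1)(n - 1)(n - 2) / 2
  L_2(n) = (n + 1)n(n - 2) / -2
  L_3(n) = (n + 1)n(n - 1) / 6
Then q(n) = 9/2·L_0(n) + 4·L_1(n) + 1/2·L_2(n) + 6·L_3(n).
Expanding and collecting terms gives q(n) = 2n^3 - (3/2)n^2 - 4n + 4.
Evaluating at n = 4: q(4) = 92.

92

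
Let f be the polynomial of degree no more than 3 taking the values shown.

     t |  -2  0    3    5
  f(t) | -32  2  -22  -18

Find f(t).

f(t) = t^3 - 6t^2 + t + 2

Write f(t) = at^3 + bt^2 + ct + d. Substituting each data point gives a linear system:
  -8a + 4b - 2c + d = -32
  d = 2
  27a + 9b + 3c + d = -22
  125a + 25b + 5c + d = -18
Solving the system yields a = 1, b = -6, c = 1, d = 2.
So f(t) = t^3 - 6t^2 + t + 2.
Check: f(5) = -18. ✓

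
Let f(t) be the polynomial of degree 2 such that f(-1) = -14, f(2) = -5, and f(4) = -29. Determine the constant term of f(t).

Write f(t) = at^2 + bt + c. Substituting each data point gives a linear system:
  a - b + c = -14
  4a + 2b + c = -5
  16a + 4b + c = -29
Solving the system yields a = -3, b = 6, c = -5.
So f(t) = -3t² + 6t - 5.
The constant term is -5.

-5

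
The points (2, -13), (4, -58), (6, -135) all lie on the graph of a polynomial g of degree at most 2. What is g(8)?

-244

Forward differences of the values at t = 2, 4, 6:
  g  : -13  -58  -135
  Δ  : -45  -77
  Δ^2: -32
The second differences are constant, confirming degree 2.
Interpolating (Newton forward form) and evaluating at t = 8 gives g(8) = -244.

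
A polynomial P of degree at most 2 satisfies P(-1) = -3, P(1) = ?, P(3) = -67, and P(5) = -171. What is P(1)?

The 3 known points determine the degree-2 polynomial uniquely.
Write P(n) = an^2 + bn + c. Substituting each data point gives a linear system:
  a - b + c = -3
  9a + 3b + c = -67
  25a + 5b + c = -171
Solving the system yields a = -6, b = -4, c = -1.
So P(n) = -6n^2 - 4n - 1.
Then P(1) = -11.

-11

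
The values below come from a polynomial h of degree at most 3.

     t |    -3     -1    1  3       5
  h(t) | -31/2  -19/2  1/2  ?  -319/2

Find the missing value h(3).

-67/2

The 4 known points determine the degree-3 polynomial uniquely.
Write h(t) = at^3 + bt^2 + ct + d. Substituting each data point gives a linear system:
  -27a + 9b - 3c + d = -31/2
  -a + b - c + d = -19/2
  a + b + c + d = 1/2
  125a + 25b + 5c + d = -319/2
Solving the system yields a = -1, b = -5/2, c = 6, d = -2.
So h(t) = -t^3 - (5/2)t^2 + 6t - 2.
Then h(3) = -67/2.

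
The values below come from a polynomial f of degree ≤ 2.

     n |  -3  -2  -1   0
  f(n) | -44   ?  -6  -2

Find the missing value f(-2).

The 3 known points determine the degree-2 polynomial uniquely.
Write f(n) = an^2 + bn + c. Substituting each data point gives a linear system:
  9a - 3b + c = -44
  a - b + c = -6
  c = -2
Solving the system yields a = -5, b = -1, c = -2.
So f(n) = -5n² - n - 2.
Then f(-2) = -20.

-20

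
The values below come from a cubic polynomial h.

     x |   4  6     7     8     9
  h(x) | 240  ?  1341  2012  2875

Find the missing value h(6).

The 4 known points determine the degree-3 polynomial uniquely.
Write h(x) = ax^3 + bx^2 + cx + d. Substituting each data point gives a linear system:
  64a + 16b + 4c + d = 240
  343a + 49b + 7c + d = 1341
  512a + 64b + 8c + d = 2012
  729a + 81b + 9c + d = 2875
Solving the system yields a = 4, b = 0, c = -5, d = 4.
So h(x) = 4x^3 - 5x + 4.
Then h(6) = 838.

838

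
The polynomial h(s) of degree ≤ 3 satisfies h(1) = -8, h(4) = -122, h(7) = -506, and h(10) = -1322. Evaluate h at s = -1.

Forward differences of the values at s = 1, 4, 7, 10:
  h  : -8  -122  -506  -1322
  Δ  : -114  -384  -816
  Δ^2: -270  -432
  Δ^3: -162
The third differences are constant, confirming degree 3.
Interpolating (Newton forward form) and evaluating at s = -1 gives h(-1) = -2.

-2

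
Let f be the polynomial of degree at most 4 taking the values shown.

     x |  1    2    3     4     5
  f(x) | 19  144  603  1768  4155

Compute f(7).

15379

Forward differences of the values at x = 1, 2, 3, 4, 5:
  f  : 19  144  603  1768  4155
  Δ  : 125  459  1165  2387
  Δ^2: 334  706  1222
  Δ^3: 372  516
  Δ^4: 144
The fourth differences are constant, confirming degree 4.
Interpolating (Newton forward form) and evaluating at x = 7 gives f(7) = 15379.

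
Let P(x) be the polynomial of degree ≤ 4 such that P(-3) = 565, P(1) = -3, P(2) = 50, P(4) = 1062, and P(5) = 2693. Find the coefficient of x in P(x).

-6

Write P(x) = ax^4 + bx^3 + cx^2 + dx + e. Substituting each data point gives a linear system:
  81a - 27b + 9c - 3d + e = 565
  a + b + c + d + e = -3
  16a + 8b + 4c + 2d + e = 50
  256a + 64b + 16c + 4d + e = 1062
  625a + 125b + 25c + 5d + e = 2693
Solving the system yields a = 5, b = -4, c = 4, d = -6, e = -2.
So P(x) = 5x⁴ - 4x³ + 4x² - 6x - 2.
The coefficient of x is -6.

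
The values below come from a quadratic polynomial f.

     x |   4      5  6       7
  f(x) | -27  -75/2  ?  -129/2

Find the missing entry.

-50

The 3 known points determine the degree-2 polynomial uniquely.
Write f(x) = ax^2 + bx + c. Substituting each data point gives a linear system:
  16a + 4b + c = -27
  25a + 5b + c = -75/2
  49a + 7b + c = -129/2
Solving the system yields a = -1, b = -3/2, c = -5.
So f(x) = -x^2 - (3/2)x - 5.
Then f(6) = -50.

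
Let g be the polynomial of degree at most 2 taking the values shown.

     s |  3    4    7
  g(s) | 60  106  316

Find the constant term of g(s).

Write g(s) = as^2 + bs + c. Substituting each data point gives a linear system:
  9a + 3b + c = 60
  16a + 4b + c = 106
  49a + 7b + c = 316
Solving the system yields a = 6, b = 4, c = -6.
So g(s) = 6s² + 4s - 6.
The constant term is -6.

-6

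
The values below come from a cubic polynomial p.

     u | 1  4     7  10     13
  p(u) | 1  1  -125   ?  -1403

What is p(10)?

The 4 known points determine the degree-3 polynomial uniquely.
Write p(u) = au^3 + bu^2 + cu + d. Substituting each data point gives a linear system:
  a + b + c + d = 1
  64a + 16b + 4c + d = 1
  343a + 49b + 7c + d = -125
  2197a + 169b + 13c + d = -1403
Solving the system yields a = -1, b = 5, c = -4, d = 1.
So p(u) = -u^3 + 5u^2 - 4u + 1.
Then p(10) = -539.

-539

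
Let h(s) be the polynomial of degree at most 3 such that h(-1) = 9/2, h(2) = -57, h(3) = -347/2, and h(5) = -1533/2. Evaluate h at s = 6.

Using the Lagrange interpolation formula with nodes -1, 2, 3, 5:
  L_0(s) = (s - 2)(s - 3)(s - 5) / -72
  L_1(s) = (s + 1)(s - 3)(s - 5) / 9
  L_2(s) = (s + 1)(s - 2)(s - 5) / -8
  L_3(s) = (s + 1)(s - 2)(s - 3) / 36
Then h(s) = 9/2·L_0(s) - 57·L_1(s) - 347/2·L_2(s) - 1533/2·L_3(s).
Expanding and collecting terms gives h(s) = -6s^3 - (5/2)s - 4.
Evaluating at s = 6: h(6) = -1315.

-1315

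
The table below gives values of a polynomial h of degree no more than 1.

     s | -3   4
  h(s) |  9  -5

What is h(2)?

-1

Using the Lagrange interpolation formula with nodes -3, 4:
  L_0(s) = (s - 4) / -7
  L_1(s) = (s + 3) / 7
Then h(s) = 9·L_0(s) - 5·L_1(s).
Expanding and collecting terms gives h(s) = -2s + 3.
Evaluating at s = 2: h(2) = -1.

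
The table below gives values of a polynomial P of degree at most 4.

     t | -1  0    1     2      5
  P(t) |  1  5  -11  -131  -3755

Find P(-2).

Using the Lagrange interpolation formula with nodes -1, 0, 1, 2, 5:
  L_0(t) = t(t - 1)(t - 2)(t - 5) / 36
  L_1(t) = (t + 1)(t - 1)(t - 2)(t - 5) / -10
  L_2(t) = (t + 1)t(t - 2)(t - 5) / 8
  L_3(t) = (t + 1)t(t - 1)(t - 5) / -18
  L_4(t) = (t + 1)t(t - 1)(t - 2) / 360
Then P(t) = 1·L_0(t) + 5·L_1(t) - 11·L_2(t) - 131·L_3(t) - 3755·L_4(t).
Expanding and collecting terms gives P(t) = -5t^4 - 4t^3 - 5t^2 - 2t + 5.
Evaluating at t = -2: P(-2) = -59.

-59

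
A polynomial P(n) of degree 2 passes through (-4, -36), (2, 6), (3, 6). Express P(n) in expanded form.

Write P(n) = an^2 + bn + c. Substituting each data point gives a linear system:
  16a - 4b + c = -36
  4a + 2b + c = 6
  9a + 3b + c = 6
Solving the system yields a = -1, b = 5, c = 0.
So P(n) = -n² + 5n.
Check: P(-4) = -36. ✓

P(n) = -n^2 + 5n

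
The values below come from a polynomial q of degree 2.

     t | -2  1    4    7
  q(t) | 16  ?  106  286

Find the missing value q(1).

16

On equispaced nodes a degree-2 polynomial has vanishing third forward difference, so
  - q(-2) + 3·q(1) - 3·q(4) + q(7) = 0.
Substituting the known values and solving for q(1):
  3·q(1) = 48
  q(1) = 16.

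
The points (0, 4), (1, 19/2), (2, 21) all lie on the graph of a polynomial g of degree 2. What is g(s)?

g(s) = 3s^2 + (5/2)s + 4

Using the Lagrange interpolation formula with nodes 0, 1, 2:
  L_0(s) = (s - 1)(s - 2) / 2
  L_1(s) = s(s - 2) / -1
  L_2(s) = s(s - 1) / 2
Then g(s) = 4·L_0(s) + 19/2·L_1(s) + 21·L_2(s).
Expanding and collecting terms gives g(s) = 3s^2 + (5/2)s + 4.
Check: g(0) = 4. ✓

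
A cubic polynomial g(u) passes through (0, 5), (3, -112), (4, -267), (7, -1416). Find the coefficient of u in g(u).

Write g(u) = au^3 + bu^2 + cu + d. Substituting each data point gives a linear system:
  d = 5
  27a + 9b + 3c + d = -112
  64a + 16b + 4c + d = -267
  343a + 49b + 7c + d = -1416
Solving the system yields a = -4, b = -1, c = 0, d = 5.
So g(u) = -4u^3 - u^2 + 5.
The coefficient of u is 0.

0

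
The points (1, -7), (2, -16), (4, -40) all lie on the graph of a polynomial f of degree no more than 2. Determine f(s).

Using the Lagrange interpolation formula with nodes 1, 2, 4:
  L_0(s) = (s - 2)(s - 4) / 3
  L_1(s) = (s - 1)(s - 4) / -2
  L_2(s) = (s - 1)(s - 2) / 6
Then f(s) = -7·L_0(s) - 16·L_1(s) - 40·L_2(s).
Expanding and collecting terms gives f(s) = -s^2 - 6s.
Check: f(4) = -40. ✓

f(s) = -s^2 - 6s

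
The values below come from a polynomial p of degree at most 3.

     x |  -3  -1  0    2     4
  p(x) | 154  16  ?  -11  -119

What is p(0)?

1

The 4 known points determine the degree-3 polynomial uniquely.
Write p(x) = ax^3 + bx^2 + cx + d. Substituting each data point gives a linear system:
  -27a + 9b - 3c + d = 154
  -a + b - c + d = 16
  8a + 4b + 2c + d = -11
  64a + 16b + 4c + d = -119
Solving the system yields a = -3, b = 6, c = -6, d = 1.
So p(x) = -3x^3 + 6x^2 - 6x + 1.
Then p(0) = 1.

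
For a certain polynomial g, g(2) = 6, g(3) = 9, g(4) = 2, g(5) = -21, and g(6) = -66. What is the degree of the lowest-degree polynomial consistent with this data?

3

Forward differences of the values at x = 2, 3, 4, 5, 6:
  g  : 6  9  2  -21  -66
  Δ  : 3  -7  -23  -45
  Δ^2: -10  -16  -22
  Δ^3: -6  -6
  Δ^4: 0
The third differences are constant (-6) and nonzero, while all higher differences vanish, so the minimal degree is 3.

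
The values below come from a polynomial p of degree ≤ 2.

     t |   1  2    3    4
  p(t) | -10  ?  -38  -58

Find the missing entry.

-22

The 3 known points determine the degree-2 polynomial uniquely.
Write p(t) = at^2 + bt + c. Substituting each data point gives a linear system:
  a + b + c = -10
  9a + 3b + c = -38
  16a + 4b + c = -58
Solving the system yields a = -2, b = -6, c = -2.
So p(t) = -2t^2 - 6t - 2.
Then p(2) = -22.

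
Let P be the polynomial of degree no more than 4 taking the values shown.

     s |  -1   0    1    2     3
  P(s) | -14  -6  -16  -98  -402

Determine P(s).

P(s) = -4s^4 - s^3 - 5s^2 - 6

Write P(s) = as^4 + bs^3 + cs^2 + ds + e. Substituting each data point gives a linear system:
  a - b + c - d + e = -14
  e = -6
  a + b + c + d + e = -16
  16a + 8b + 4c + 2d + e = -98
  81a + 27b + 9c + 3d + e = -402
Solving the system yields a = -4, b = -1, c = -5, d = 0, e = -6.
So P(s) = -4s^4 - s^3 - 5s^2 - 6.
Check: P(1) = -16. ✓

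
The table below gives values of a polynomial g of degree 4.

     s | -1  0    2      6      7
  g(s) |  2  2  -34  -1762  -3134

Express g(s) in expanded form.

g(s) = -s^4 - 2s^3 - s^2 + 2

Write g(s) = as^4 + bs^3 + cs^2 + ds + e. Substituting each data point gives a linear system:
  a - b + c - d + e = 2
  e = 2
  16a + 8b + 4c + 2d + e = -34
  1296a + 216b + 36c + 6d + e = -1762
  2401a + 343b + 49c + 7d + e = -3134
Solving the system yields a = -1, b = -2, c = -1, d = 0, e = 2.
So g(s) = -s^4 - 2s^3 - s^2 + 2.
Check: g(6) = -1762. ✓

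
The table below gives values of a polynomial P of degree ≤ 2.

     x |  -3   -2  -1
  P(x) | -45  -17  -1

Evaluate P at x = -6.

Using the Lagrange interpolation formula with nodes -3, -2, -1:
  L_0(x) = (x + 2)(x + 1) / 2
  L_1(x) = (x + 3)(x + 1) / -1
  L_2(x) = (x + 3)(x + 2) / 2
Then P(x) = -45·L_0(x) - 17·L_1(x) - 1·L_2(x).
Expanding and collecting terms gives P(x) = -6x² - 2x + 3.
Evaluating at x = -6: P(-6) = -201.

-201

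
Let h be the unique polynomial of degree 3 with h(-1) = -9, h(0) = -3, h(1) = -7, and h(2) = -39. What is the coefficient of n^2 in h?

-5

Write h(n) = an^3 + bn^2 + cn + d. Substituting each data point gives a linear system:
  -a + b - c + d = -9
  d = -3
  a + b + c + d = -7
  8a + 4b + 2c + d = -39
Solving the system yields a = -3, b = -5, c = 4, d = -3.
So h(n) = -3n^3 - 5n^2 + 4n - 3.
The coefficient of n^2 is -5.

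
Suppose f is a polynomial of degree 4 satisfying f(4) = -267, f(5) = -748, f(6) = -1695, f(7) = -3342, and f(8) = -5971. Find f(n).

f(n) = -2n^4 + 5n^3 - 6n^2 + 6n - 3

Write f(n) = an^4 + bn^3 + cn^2 + dn + e. Substituting each data point gives a linear system:
  256a + 64b + 16c + 4d + e = -267
  625a + 125b + 25c + 5d + e = -748
  1296a + 216b + 36c + 6d + e = -1695
  2401a + 343b + 49c + 7d + e = -3342
  4096a + 512b + 64c + 8d + e = -5971
Solving the system yields a = -2, b = 5, c = -6, d = 6, e = -3.
So f(n) = -2n^4 + 5n^3 - 6n^2 + 6n - 3.
Check: f(5) = -748. ✓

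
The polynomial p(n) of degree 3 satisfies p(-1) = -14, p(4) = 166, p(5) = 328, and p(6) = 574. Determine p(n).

p(n) = 3n^3 - 3n^2 + 6n - 2

Using the Lagrange interpolation formula with nodes -1, 4, 5, 6:
  L_0(n) = (n - 4)(n - 5)(n - 6) / -210
  L_1(n) = (n + 1)(n - 5)(n - 6) / 10
  L_2(n) = (n + 1)(n - 4)(n - 6) / -6
  L_3(n) = (n + 1)(n - 4)(n - 5) / 14
Then p(n) = -14·L_0(n) + 166·L_1(n) + 328·L_2(n) + 574·L_3(n).
Expanding and collecting terms gives p(n) = 3n^3 - 3n^2 + 6n - 2.
Check: p(5) = 328. ✓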